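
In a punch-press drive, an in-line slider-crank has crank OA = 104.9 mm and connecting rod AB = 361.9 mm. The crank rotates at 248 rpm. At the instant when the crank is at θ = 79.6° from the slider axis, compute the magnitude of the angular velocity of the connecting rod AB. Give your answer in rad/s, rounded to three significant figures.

1.42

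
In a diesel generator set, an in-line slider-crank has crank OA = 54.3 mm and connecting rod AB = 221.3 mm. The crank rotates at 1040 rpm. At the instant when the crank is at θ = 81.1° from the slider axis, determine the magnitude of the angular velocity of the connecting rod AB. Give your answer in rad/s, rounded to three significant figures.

ω = 108.9 rad/s (converted from 1040 rpm).
The rod makes angle φ with the slider axis where L sinφ = r sinθ; differentiating, L cosφ·φ̇ = r ω cosθ.
L cosφ = √(L² − r² sin²θ) = 0.2147 m.
|ω_rod| = r ω |cosθ| / √(L² − r² sin²θ) = 0.0543·108.9·0.15471/0.2147 = 4.2614 rad/s.

4.26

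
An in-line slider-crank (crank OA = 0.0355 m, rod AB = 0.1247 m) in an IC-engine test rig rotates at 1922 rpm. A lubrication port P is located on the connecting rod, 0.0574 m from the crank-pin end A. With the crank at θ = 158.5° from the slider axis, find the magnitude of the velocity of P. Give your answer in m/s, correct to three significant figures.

4.26

ω = 201.3 rad/s.  Crank-pin speed |V_A| = rω = 7.1451 m/s, perpendicular to OA.
Rod angle: sinφ = −(r/L) sinθ ⇒ φ = -5.989°; ω_rod = −rω cosθ/√(L²−r²sin²θ) = +53.604 rad/s.
V_P = V_A + ω_rod × AP, with AP = 0.0574 m along the rod.
Components: V_Px = −rω sinθ − a·ω_rod·sinφ = -2.2977 m/s;  V_Py = rω cosθ + a·ω_rod·cosφ = -3.5879 m/s.
|V_P| = √(V_Px² + V_Py²) = 4.2605 m/s.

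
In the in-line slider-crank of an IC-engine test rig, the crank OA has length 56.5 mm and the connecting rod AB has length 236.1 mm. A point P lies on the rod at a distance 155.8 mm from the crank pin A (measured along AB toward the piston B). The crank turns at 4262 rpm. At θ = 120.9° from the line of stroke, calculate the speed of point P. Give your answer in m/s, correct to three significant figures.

ω = 446.3 rad/s.  Crank-pin speed |V_A| = rω = 25.217 m/s, perpendicular to OA.
Rod angle: sinφ = −(r/L) sinθ ⇒ φ = -11.849°; ω_rod = −rω cosθ/√(L²−r²sin²θ) = +56.043 rad/s.
V_P = V_A + ω_rod × AP, with AP = 0.1558 m along the rod.
Components: V_Px = −rω sinθ − a·ω_rod·sinφ = -19.845 m/s;  V_Py = rω cosθ + a·ω_rod·cosφ = -4.4044 m/s.
|V_P| = √(V_Px² + V_Py²) = 20.328 m/s.

20.3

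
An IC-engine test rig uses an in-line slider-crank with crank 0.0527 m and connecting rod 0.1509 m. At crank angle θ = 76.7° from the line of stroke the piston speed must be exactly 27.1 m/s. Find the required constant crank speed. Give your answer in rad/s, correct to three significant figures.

487

For an in-line slider-crank, |v_piston| = rω|sinθ|·[1 + r cosθ/√(L² − r² sin²θ)].
With r = 0.0527 m, L = 0.1509 m, θ = 76.7°: the bracketed kinematic factor |dx/dθ| = 0.055668 m.
ω = v/|dx/dθ| = 27.1/0.055668 = 486.82 rad/s.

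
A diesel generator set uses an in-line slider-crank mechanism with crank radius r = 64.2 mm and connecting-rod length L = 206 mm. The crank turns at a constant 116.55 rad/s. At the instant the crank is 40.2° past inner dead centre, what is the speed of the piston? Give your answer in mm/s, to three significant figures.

6000

ω = 116.5 rad/s
For an in-line slider-crank, x = r cosθ + √(L² − r² sin²θ), so v = −rω sinθ·[1 + r cosθ/√(L² − r² sin²θ)].
With r = 0.0642 m, L = 0.206 m, θ = 40.2°: √(L² − r² sin²θ) = 0.20179 m.
v = −0.0642·116.5·0.64546·[1 + 0.0642·0.76380/0.20179] = -6.0033 m/s.
|v| = 6.0033 m/s = 6003.3 mm/s.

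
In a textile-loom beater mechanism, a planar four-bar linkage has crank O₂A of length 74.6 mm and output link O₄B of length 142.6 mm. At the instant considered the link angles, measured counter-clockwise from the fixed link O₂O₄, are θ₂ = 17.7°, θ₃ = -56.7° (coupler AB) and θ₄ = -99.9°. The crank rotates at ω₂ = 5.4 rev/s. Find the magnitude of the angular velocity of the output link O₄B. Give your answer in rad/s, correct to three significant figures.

25.0

ω₂ = 33.93 rad/s (from 5.4 rev/s).
Differentiating the loop-closure r₂e^{iθ₂}+r₃e^{iθ₃}=r₁+r₄e^{iθ₄} gives r₂ω₂e^{iθ₂}+r₃ω₃e^{iθ₃}=r₄ω₄e^{iθ₄}.
Eliminating the other unknown: ω₄ = r₂ω₂ sin(θ₂−θ₃) / [r₄ sin(θ₄−θ₃)].
Numerator sine = +0.96316; denominator sine = -0.68455.
Result = 0.0746·33.93·(+0.96316) / (0.1426·(-0.68455)) = -24.974 rad/s; magnitude 24.974 rad/s.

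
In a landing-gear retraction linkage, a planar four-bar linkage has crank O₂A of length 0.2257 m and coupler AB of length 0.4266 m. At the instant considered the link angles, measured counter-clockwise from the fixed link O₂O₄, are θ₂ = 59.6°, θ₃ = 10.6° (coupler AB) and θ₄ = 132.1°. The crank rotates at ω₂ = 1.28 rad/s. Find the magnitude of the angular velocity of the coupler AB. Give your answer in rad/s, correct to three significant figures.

0.757

ω₂ = 1.28 rad/s
Differentiating the loop-closure r₂e^{iθ₂}+r₃e^{iθ₃}=r₁+r₄e^{iθ₄} gives r₂ω₂e^{iθ₂}+r₃ω₃e^{iθ₃}=r₄ω₄e^{iθ₄}.
Eliminating the other unknown: ω₃ = r₂ω₂ sin(θ₄−θ₂) / [r₃ sin(θ₃−θ₄)].
Numerator sine = +0.95372; denominator sine = -0.85264.
Result = 0.2257·1.28·(+0.95372) / (0.4266·(-0.85264)) = -0.75749 rad/s; magnitude 0.75749 rad/s.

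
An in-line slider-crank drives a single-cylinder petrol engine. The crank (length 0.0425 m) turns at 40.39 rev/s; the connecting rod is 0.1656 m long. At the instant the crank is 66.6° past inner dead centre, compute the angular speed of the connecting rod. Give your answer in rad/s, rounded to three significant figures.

26.6

ω = 253.8 rad/s (converted from 40.39 rev/s).
The rod makes angle φ with the slider axis where L sinφ = r sinθ; differentiating, L cosφ·φ̇ = r ω cosθ.
L cosφ = √(L² − r² sin²θ) = 0.16094 m.
|ω_rod| = r ω |cosθ| / √(L² − r² sin²θ) = 0.0425·253.8·0.39715/0.16094 = 26.615 rad/s.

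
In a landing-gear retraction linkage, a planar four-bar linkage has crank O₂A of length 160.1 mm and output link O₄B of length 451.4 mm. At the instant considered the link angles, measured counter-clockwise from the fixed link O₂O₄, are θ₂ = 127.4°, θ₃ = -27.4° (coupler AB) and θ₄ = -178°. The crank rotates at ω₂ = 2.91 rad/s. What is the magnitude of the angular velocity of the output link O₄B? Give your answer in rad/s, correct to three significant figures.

0.895

ω₂ = 2.91 rad/s
Differentiating the loop-closure r₂e^{iθ₂}+r₃e^{iθ₃}=r₁+r₄e^{iθ₄} gives r₂ω₂e^{iθ₂}+r₃ω₃e^{iθ₃}=r₄ω₄e^{iθ₄}.
Eliminating the other unknown: ω₄ = r₂ω₂ sin(θ₂−θ₃) / [r₄ sin(θ₄−θ₃)].
Numerator sine = +0.42578; denominator sine = -0.49090.
Result = 0.1601·2.91·(+0.42578) / (0.4514·(-0.49090)) = -0.89518 rad/s; magnitude 0.89518 rad/s.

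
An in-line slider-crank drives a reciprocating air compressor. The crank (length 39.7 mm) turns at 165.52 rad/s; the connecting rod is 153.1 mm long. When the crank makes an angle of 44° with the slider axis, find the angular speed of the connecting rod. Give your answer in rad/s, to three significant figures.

31.4

ω = 165.5 rad/s
The rod makes angle φ with the slider axis where L sinφ = r sinθ; differentiating, L cosφ·φ̇ = r ω cosθ.
L cosφ = √(L² − r² sin²θ) = 0.1506 m.
|ω_rod| = r ω |cosθ| / √(L² − r² sin²θ) = 0.0397·165.5·0.71934/0.1506 = 31.388 rad/s.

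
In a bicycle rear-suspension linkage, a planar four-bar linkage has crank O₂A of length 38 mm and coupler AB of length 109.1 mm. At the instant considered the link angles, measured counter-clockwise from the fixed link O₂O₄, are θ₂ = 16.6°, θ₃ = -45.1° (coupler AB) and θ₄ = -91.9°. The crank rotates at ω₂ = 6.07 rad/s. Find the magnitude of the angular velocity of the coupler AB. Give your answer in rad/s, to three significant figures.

ω₂ = 6.07 rad/s
Differentiating the loop-closure r₂e^{iθ₂}+r₃e^{iθ₃}=r₁+r₄e^{iθ₄} gives r₂ω₂e^{iθ₂}+r₃ω₃e^{iθ₃}=r₄ω₄e^{iθ₄}.
Eliminating the other unknown: ω₃ = r₂ω₂ sin(θ₄−θ₂) / [r₃ sin(θ₃−θ₄)].
Numerator sine = -0.94832; denominator sine = +0.72897.
Result = 0.038·6.07·(-0.94832) / (0.1091·(+0.72897)) = -2.7504 rad/s; magnitude 2.7504 rad/s.

2.75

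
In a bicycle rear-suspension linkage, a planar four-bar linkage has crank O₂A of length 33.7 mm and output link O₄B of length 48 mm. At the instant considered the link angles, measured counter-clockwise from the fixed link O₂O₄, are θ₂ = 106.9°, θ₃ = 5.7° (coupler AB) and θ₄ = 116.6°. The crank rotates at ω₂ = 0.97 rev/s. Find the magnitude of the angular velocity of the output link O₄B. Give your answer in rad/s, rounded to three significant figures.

4.49

ω₂ = 6.095 rad/s (from 0.97 rev/s).
Differentiating the loop-closure r₂e^{iθ₂}+r₃e^{iθ₃}=r₁+r₄e^{iθ₄} gives r₂ω₂e^{iθ₂}+r₃ω₃e^{iθ₃}=r₄ω₄e^{iθ₄}.
Eliminating the other unknown: ω₄ = r₂ω₂ sin(θ₂−θ₃) / [r₄ sin(θ₄−θ₃)].
Numerator sine = +0.98096; denominator sine = +0.93420.
Result = 0.0337·6.095·(+0.98096) / (0.048·(+0.93420)) = +4.4931 rad/s; magnitude 4.4931 rad/s.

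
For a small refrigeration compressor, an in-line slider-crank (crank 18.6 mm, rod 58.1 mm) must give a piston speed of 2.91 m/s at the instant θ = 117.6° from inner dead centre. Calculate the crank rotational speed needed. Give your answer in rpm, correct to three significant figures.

1990

For an in-line slider-crank, |v_piston| = rω|sinθ|·[1 + r cosθ/√(L² − r² sin²θ)].
With r = 0.0186 m, L = 0.0581 m, θ = 117.6°: the bracketed kinematic factor |dx/dθ| = 0.013934 m.
ω = v/|dx/dθ| = 2.91/0.013934 = 208.84 rad/s.
N = 60ω/(2π) = 1994.3 rpm.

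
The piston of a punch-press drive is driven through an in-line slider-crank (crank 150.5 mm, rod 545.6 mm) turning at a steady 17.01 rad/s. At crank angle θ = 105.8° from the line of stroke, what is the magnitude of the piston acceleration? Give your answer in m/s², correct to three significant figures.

22.4

ω = 17.01 rad/s
x(θ) = r cosθ + √(L² − r² sin²θ); with ω constant, a = ω²·d²x/dθ².
d²x/dθ² = −r cosθ − r²(cos2θ)/√u − r⁴ sin²2θ/(4u^{3/2}),  u = L² − r² sin²θ = 0.276708 m².
Substituting r = 0.1505 m, L = 0.5456 m, θ = 105.8°: d²x/dθ² = +0.077411 m.
a = ω²·d²x/dθ² = (17.01)²·(+0.077411) = +22.398 m/s²;  |a| = 22.398 m/s².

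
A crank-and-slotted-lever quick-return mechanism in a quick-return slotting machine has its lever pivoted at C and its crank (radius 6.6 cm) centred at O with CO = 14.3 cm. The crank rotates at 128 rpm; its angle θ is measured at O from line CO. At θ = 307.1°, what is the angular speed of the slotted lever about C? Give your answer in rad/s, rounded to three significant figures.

3.72

ω = 13.4 rad/s (from 128 rpm).
Crank pin A relative to C: A = (d + r cosθ, r sinθ); lever angle φ = atan2(r sinθ, d + r cosθ).
Differentiating tanφ: φ̇ = rω(d cosθ + r)/(d² + r² + 2dr cosθ).
d² + r² + 2dr cosθ = |CA|² = 0.0361912 m²;  d cosθ + r = +0.15226 m.
|ω_lever| = |0.066·13.4·+0.15226| / 0.0361912 = 3.7219 rad/s.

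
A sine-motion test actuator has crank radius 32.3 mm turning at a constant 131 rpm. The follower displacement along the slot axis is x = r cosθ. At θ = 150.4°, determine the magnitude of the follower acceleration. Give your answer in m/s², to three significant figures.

5.29

ω = 13.72 rad/s (from 131 rpm).
x = r cosθ ⇒ ẍ = −rω² cosθ (ω constant).
|a| = rω²|cosθ| = 0.0323·(13.72)²·|cos 150.4°| = 5.2853 m/s².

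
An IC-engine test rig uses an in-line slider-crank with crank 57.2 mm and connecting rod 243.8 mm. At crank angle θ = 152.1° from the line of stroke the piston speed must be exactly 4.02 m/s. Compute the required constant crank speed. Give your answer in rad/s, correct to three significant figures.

For an in-line slider-crank, |v_piston| = rω|sinθ|·[1 + r cosθ/√(L² − r² sin²θ)].
With r = 0.0572 m, L = 0.2438 m, θ = 152.1°: the bracketed kinematic factor |dx/dθ| = 0.021182 m.
ω = v/|dx/dθ| = 4.02/0.021182 = 189.78 rad/s.

190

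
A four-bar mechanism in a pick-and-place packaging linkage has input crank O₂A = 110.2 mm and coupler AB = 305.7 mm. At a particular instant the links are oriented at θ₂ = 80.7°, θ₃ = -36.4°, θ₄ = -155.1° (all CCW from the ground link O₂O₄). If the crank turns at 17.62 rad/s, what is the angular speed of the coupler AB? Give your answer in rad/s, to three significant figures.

ω₂ = 17.62 rad/s
Differentiating the loop-closure r₂e^{iθ₂}+r₃e^{iθ₃}=r₁+r₄e^{iθ₄} gives r₂ω₂e^{iθ₂}+r₃ω₃e^{iθ₃}=r₄ω₄e^{iθ₄}.
Eliminating the other unknown: ω₃ = r₂ω₂ sin(θ₄−θ₂) / [r₃ sin(θ₃−θ₄)].
Numerator sine = +0.82708; denominator sine = +0.87715.
Result = 0.1102·17.62·(+0.82708) / (0.3057·(+0.87715)) = +5.9892 rad/s; magnitude 5.9892 rad/s.

5.99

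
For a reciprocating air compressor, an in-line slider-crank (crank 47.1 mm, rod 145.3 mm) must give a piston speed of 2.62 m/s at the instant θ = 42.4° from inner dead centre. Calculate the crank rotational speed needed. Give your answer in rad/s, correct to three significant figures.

For an in-line slider-crank, |v_piston| = rω|sinθ|·[1 + r cosθ/√(L² − r² sin²θ)].
With r = 0.0471 m, L = 0.1453 m, θ = 42.4°: the bracketed kinematic factor |dx/dθ| = 0.039551 m.
ω = v/|dx/dθ| = 2.62/0.039551 = 66.244 rad/s.

66.2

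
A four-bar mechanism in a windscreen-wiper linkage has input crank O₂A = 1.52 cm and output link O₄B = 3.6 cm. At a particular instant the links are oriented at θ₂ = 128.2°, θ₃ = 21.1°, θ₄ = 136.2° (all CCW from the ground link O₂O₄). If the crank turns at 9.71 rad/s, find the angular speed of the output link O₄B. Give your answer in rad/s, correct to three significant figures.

ω₂ = 9.71 rad/s
Differentiating the loop-closure r₂e^{iθ₂}+r₃e^{iθ₃}=r₁+r₄e^{iθ₄} gives r₂ω₂e^{iθ₂}+r₃ω₃e^{iθ₃}=r₄ω₄e^{iθ₄}.
Eliminating the other unknown: ω₄ = r₂ω₂ sin(θ₂−θ₃) / [r₄ sin(θ₄−θ₃)].
Numerator sine = +0.95579; denominator sine = +0.90557.
Result = 0.0152·9.71·(+0.95579) / (0.036·(+0.90557)) = +4.3272 rad/s; magnitude 4.3272 rad/s.

4.33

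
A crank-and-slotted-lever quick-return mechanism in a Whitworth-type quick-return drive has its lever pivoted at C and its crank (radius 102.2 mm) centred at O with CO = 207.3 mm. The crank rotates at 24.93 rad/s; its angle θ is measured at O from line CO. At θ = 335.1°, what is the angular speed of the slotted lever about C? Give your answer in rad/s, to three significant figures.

ω = 24.93 rad/s
Crank pin A relative to C: A = (d + r cosθ, r sinθ); lever angle φ = atan2(r sinθ, d + r cosθ).
Differentiating tanφ: φ̇ = rω(d cosθ + r)/(d² + r² + 2dr cosθ).
d² + r² + 2dr cosθ = |CA|² = 0.0918515 m²;  d cosθ + r = +0.29023 m.
|ω_lever| = |0.1022·24.93·+0.29023| / 0.0918515 = 8.0506 rad/s.

8.05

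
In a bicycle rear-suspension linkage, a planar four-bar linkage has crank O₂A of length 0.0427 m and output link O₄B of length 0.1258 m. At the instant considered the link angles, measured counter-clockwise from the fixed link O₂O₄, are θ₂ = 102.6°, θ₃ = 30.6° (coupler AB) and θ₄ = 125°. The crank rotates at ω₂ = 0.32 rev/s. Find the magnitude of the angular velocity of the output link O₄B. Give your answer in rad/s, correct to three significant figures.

0.651

ω₂ = 2.011 rad/s (from 0.32 rev/s).
Differentiating the loop-closure r₂e^{iθ₂}+r₃e^{iθ₃}=r₁+r₄e^{iθ₄} gives r₂ω₂e^{iθ₂}+r₃ω₃e^{iθ₃}=r₄ω₄e^{iθ₄}.
Eliminating the other unknown: ω₄ = r₂ω₂ sin(θ₂−θ₃) / [r₄ sin(θ₄−θ₃)].
Numerator sine = +0.95106; denominator sine = +0.99705.
Result = 0.0427·2.011·(+0.95106) / (0.1258·(+0.99705)) = +0.65098 rad/s; magnitude 0.65098 rad/s.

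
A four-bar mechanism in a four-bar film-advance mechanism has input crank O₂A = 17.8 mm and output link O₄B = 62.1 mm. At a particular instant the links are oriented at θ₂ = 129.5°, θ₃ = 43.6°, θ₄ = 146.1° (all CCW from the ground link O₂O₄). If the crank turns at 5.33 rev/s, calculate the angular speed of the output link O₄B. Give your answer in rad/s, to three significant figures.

ω₂ = 33.49 rad/s (from 5.33 rev/s).
Differentiating the loop-closure r₂e^{iθ₂}+r₃e^{iθ₃}=r₁+r₄e^{iθ₄} gives r₂ω₂e^{iθ₂}+r₃ω₃e^{iθ₃}=r₄ω₄e^{iθ₄}.
Eliminating the other unknown: ω₄ = r₂ω₂ sin(θ₂−θ₃) / [r₄ sin(θ₄−θ₃)].
Numerator sine = +0.99744; denominator sine = +0.97630.
Result = 0.0178·33.49·(+0.99744) / (0.0621·(+0.97630)) = +9.8071 rad/s; magnitude 9.8071 rad/s.

9.81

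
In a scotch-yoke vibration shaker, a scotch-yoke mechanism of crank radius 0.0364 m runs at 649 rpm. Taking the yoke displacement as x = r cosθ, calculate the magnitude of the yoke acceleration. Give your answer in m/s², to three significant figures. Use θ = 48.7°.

ω = 67.96 rad/s (from 649 rpm).
x = r cosθ ⇒ ẍ = −rω² cosθ (ω constant).
|a| = rω²|cosθ| = 0.0364·(67.96)²·|cos 48.7°| = 110.97 m/s².

111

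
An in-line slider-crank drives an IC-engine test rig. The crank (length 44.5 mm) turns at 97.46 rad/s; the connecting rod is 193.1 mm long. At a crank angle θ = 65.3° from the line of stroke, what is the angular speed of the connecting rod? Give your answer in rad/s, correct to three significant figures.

ω = 97.46 rad/s
The rod makes angle φ with the slider axis where L sinφ = r sinθ; differentiating, L cosφ·φ̇ = r ω cosθ.
L cosφ = √(L² − r² sin²θ) = 0.18882 m.
|ω_rod| = r ω |cosθ| / √(L² − r² sin²θ) = 0.0445·97.46·0.41787/0.18882 = 9.5979 rad/s.

9.60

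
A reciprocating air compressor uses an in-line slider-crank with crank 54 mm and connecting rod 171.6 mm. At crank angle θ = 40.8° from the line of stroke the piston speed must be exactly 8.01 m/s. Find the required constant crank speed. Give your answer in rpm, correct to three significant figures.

1740

For an in-line slider-crank, |v_piston| = rω|sinθ|·[1 + r cosθ/√(L² − r² sin²θ)].
With r = 0.054 m, L = 0.1716 m, θ = 40.8°: the bracketed kinematic factor |dx/dθ| = 0.043874 m.
ω = v/|dx/dθ| = 8.01/0.043874 = 182.57 rad/s.
N = 60ω/(2π) = 1743.4 rpm.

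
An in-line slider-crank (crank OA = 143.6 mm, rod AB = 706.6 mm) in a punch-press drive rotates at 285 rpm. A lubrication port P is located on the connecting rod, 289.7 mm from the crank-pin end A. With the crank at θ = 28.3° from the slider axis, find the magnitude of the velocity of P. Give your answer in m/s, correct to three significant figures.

ω = 29.85 rad/s.  Crank-pin speed |V_A| = rω = 4.2858 m/s, perpendicular to OA.
Rod angle: sinφ = −(r/L) sinθ ⇒ φ = -5.529°; ω_rod = −rω cosθ/√(L²−r²sin²θ) = -5.3653 rad/s.
V_P = V_A + ω_rod × AP, with AP = 0.2897 m along the rod.
Components: V_Px = −rω sinθ − a·ω_rod·sinφ = -2.1816 m/s;  V_Py = rω cosθ + a·ω_rod·cosφ = +2.2264 m/s.
|V_P| = √(V_Px² + V_Py²) = 3.1171 m/s.

3.12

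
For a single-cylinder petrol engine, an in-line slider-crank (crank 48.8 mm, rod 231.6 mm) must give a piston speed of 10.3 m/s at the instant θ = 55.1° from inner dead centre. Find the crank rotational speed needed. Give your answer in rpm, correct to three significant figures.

2190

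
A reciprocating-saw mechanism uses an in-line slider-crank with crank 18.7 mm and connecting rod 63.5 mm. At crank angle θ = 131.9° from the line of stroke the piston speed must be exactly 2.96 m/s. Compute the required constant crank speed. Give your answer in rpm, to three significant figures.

2540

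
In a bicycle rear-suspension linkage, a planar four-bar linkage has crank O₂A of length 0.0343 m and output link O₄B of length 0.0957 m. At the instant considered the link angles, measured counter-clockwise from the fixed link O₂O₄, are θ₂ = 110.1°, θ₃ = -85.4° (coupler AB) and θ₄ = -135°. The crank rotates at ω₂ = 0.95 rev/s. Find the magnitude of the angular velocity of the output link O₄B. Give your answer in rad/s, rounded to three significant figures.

0.751

ω₂ = 5.969 rad/s (from 0.95 rev/s).
Differentiating the loop-closure r₂e^{iθ₂}+r₃e^{iθ₃}=r₁+r₄e^{iθ₄} gives r₂ω₂e^{iθ₂}+r₃ω₃e^{iθ₃}=r₄ω₄e^{iθ₄}.
Eliminating the other unknown: ω₄ = r₂ω₂ sin(θ₂−θ₃) / [r₄ sin(θ₄−θ₃)].
Numerator sine = -0.26724; denominator sine = -0.76154.
Result = 0.0343·5.969·(-0.26724) / (0.0957·(-0.76154)) = +0.75075 rad/s; magnitude 0.75075 rad/s.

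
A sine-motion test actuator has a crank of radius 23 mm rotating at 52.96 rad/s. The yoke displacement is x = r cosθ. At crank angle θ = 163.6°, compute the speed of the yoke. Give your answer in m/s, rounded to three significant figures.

ω = 52.96 rad/s
x = r cosθ ⇒ ẋ = −rω sinθ.
|v| = rω|sinθ| = 0.023·52.96·|sin 163.6°| = 0.34391 m/s.

0.344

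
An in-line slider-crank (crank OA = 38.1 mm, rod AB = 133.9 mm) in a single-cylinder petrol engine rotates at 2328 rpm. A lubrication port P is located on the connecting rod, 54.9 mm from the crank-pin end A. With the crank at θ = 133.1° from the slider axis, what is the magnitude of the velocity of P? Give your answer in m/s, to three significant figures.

ω = 243.8 rad/s.  Crank-pin speed |V_A| = rω = 9.2883 m/s, perpendicular to OA.
Rod angle: sinφ = −(r/L) sinθ ⇒ φ = -11.991°; ω_rod = −rω cosθ/√(L²−r²sin²θ) = +48.454 rad/s.
V_P = V_A + ω_rod × AP, with AP = 0.0549 m along the rod.
Components: V_Px = −rω sinθ − a·ω_rod·sinφ = -6.2293 m/s;  V_Py = rω cosθ + a·ω_rod·cosφ = -3.7444 m/s.
|V_P| = √(V_Px² + V_Py²) = 7.268 m/s.

7.27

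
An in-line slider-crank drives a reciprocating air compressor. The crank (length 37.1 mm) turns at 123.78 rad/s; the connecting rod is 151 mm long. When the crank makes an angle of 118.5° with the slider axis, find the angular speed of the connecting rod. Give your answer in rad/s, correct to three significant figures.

14.9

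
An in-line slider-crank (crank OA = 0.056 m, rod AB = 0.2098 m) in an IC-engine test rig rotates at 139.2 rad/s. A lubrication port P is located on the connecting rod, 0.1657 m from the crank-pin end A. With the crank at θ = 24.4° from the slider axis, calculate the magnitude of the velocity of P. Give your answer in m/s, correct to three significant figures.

4.12

ω = 139.2 rad/s.  Crank-pin speed |V_A| = rω = 7.7952 m/s, perpendicular to OA.
Rod angle: sinφ = −(r/L) sinθ ⇒ φ = -6.331°; ω_rod = −rω cosθ/√(L²−r²sin²θ) = -34.044 rad/s.
V_P = V_A + ω_rod × AP, with AP = 0.1657 m along the rod.
Components: V_Px = −rω sinθ − a·ω_rod·sinφ = -3.8423 m/s;  V_Py = rω cosθ + a·ω_rod·cosφ = +1.4922 m/s.
|V_P| = √(V_Px² + V_Py²) = 4.1218 m/s.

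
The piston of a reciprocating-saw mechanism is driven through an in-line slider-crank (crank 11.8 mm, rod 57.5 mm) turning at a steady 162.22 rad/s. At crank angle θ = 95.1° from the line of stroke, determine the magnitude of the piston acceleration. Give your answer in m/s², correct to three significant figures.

ω = 162.2 rad/s
x(θ) = r cosθ + √(L² − r² sin²θ); with ω constant, a = ω²·d²x/dθ².
d²x/dθ² = −r cosθ − r²(cos2θ)/√u − r⁴ sin²2θ/(4u^{3/2}),  u = L² − r² sin²θ = 0.00316811 m².
Substituting r = 0.0118 m, L = 0.0575 m, θ = 95.1°: d²x/dθ² = +0.0034828 m.
a = ω²·d²x/dθ² = (162.2)²·(+0.0034828) = +91.651 m/s²;  |a| = 91.651 m/s².

91.7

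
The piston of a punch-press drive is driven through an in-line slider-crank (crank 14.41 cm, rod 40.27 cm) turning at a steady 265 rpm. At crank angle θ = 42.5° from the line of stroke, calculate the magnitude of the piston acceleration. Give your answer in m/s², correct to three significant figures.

86.8

ω = 2π·265/60 = 27.75 rad/s
x(θ) = r cosθ + √(L² − r² sin²θ); with ω constant, a = ω²·d²x/dθ².
d²x/dθ² = −r cosθ − r²(cos2θ)/√u − r⁴ sin²2θ/(4u^{3/2}),  u = L² − r² sin²θ = 0.15269 m².
Substituting r = 0.1441 m, L = 0.4027 m, θ = 42.5°: d²x/dθ² = -0.11267 m.
a = ω²·d²x/dθ² = (27.75)²·(-0.11267) = -86.765 m/s²;  |a| = 86.765 m/s².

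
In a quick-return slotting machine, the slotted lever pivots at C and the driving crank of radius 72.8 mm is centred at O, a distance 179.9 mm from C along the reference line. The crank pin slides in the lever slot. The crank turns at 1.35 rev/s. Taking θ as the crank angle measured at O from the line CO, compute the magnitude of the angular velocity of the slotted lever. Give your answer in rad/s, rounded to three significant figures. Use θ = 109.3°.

ω = 8.482 rad/s (from 1.35 rev/s).
Crank pin A relative to C: A = (d + r cosθ, r sinθ); lever angle φ = atan2(r sinθ, d + r cosθ).
Differentiating tanφ: φ̇ = rω(d cosθ + r)/(d² + r² + 2dr cosθ).
d² + r² + 2dr cosθ = |CA|² = 0.0290065 m²;  d cosθ + r = +0.01334 m.
|ω_lever| = |0.0728·8.482·+0.01334| / 0.0290065 = 0.284 rad/s.

0.284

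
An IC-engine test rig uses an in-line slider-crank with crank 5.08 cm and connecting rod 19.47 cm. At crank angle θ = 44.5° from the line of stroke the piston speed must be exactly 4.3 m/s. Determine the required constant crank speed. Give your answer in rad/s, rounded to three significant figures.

102

For an in-line slider-crank, |v_piston| = rω|sinθ|·[1 + r cosθ/√(L² − r² sin²θ)].
With r = 0.0508 m, L = 0.1947 m, θ = 44.5°: the bracketed kinematic factor |dx/dθ| = 0.042346 m.
ω = v/|dx/dθ| = 4.3/0.042346 = 101.54 rad/s.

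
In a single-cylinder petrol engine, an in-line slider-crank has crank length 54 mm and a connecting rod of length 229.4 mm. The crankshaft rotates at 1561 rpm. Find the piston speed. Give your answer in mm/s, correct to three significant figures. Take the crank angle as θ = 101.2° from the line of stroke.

ω = 2π·1561/60 = 163.5 rad/s
For an in-line slider-crank, x = r cosθ + √(L² − r² sin²θ), so v = −rω sinθ·[1 + r cosθ/√(L² − r² sin²θ)].
With r = 0.054 m, L = 0.2294 m, θ = 101.2°: √(L² − r² sin²θ) = 0.2232 m.
v = −0.054·163.5·0.98096·[1 + 0.054·-0.19423/0.2232] = -8.2522 m/s.
|v| = 8.2522 m/s = 8252.2 mm/s.

8250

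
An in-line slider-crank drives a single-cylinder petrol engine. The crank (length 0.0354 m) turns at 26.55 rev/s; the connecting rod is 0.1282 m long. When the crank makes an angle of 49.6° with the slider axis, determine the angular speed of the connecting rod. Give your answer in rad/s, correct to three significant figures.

ω = 166.8 rad/s (converted from 26.55 rev/s).
The rod makes angle φ with the slider axis where L sinφ = r sinθ; differentiating, L cosφ·φ̇ = r ω cosθ.
L cosφ = √(L² − r² sin²θ) = 0.12533 m.
|ω_rod| = r ω |cosθ| / √(L² − r² sin²θ) = 0.0354·166.8·0.64812/0.12533 = 30.538 rad/s.

30.5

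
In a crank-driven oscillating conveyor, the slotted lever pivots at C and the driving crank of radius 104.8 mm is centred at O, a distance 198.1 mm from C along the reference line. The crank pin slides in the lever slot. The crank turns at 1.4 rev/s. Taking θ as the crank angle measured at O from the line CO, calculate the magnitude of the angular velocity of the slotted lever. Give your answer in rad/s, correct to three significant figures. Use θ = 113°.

ω = 8.796 rad/s (from 1.4 rev/s).
Crank pin A relative to C: A = (d + r cosθ, r sinθ); lever angle φ = atan2(r sinθ, d + r cosθ).
Differentiating tanφ: φ̇ = rω(d cosθ + r)/(d² + r² + 2dr cosθ).
d² + r² + 2dr cosθ = |CA|² = 0.0340028 m²;  d cosθ + r = +0.027396 m.
|ω_lever| = |0.1048·8.796·+0.027396| / 0.0340028 = 0.74275 rad/s.

0.743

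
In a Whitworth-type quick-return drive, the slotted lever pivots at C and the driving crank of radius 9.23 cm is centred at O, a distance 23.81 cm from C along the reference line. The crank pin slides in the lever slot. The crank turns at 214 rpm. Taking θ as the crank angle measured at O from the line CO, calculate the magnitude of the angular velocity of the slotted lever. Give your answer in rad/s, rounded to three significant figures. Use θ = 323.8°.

ω = 22.41 rad/s (from 214 rpm).
Crank pin A relative to C: A = (d + r cosθ, r sinθ); lever angle φ = atan2(r sinθ, d + r cosθ).
Differentiating tanφ: φ̇ = rω(d cosθ + r)/(d² + r² + 2dr cosθ).
d² + r² + 2dr cosθ = |CA|² = 0.100679 m²;  d cosθ + r = +0.28444 m.
|ω_lever| = |0.0923·22.41·+0.28444| / 0.100679 = 5.8437 rad/s.

5.84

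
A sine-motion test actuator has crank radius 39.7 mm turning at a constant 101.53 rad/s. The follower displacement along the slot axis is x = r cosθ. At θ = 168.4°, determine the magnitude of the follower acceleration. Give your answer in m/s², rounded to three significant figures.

ω = 101.5 rad/s
x = r cosθ ⇒ ẍ = −rω² cosθ (ω constant).
|a| = rω²|cosθ| = 0.0397·(101.5)²·|cos 168.4°| = 400.88 m/s².

401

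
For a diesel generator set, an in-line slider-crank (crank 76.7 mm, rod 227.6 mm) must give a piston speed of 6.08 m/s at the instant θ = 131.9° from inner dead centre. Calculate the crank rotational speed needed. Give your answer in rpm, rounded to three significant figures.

1330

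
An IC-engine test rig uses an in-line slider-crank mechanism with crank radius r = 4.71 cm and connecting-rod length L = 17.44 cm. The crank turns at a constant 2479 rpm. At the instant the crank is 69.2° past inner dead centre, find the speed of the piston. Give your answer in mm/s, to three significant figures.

12600

ω = 2π·2479/60 = 259.6 rad/s
For an in-line slider-crank, x = r cosθ + √(L² − r² sin²θ), so v = −rω sinθ·[1 + r cosθ/√(L² − r² sin²θ)].
With r = 0.0471 m, L = 0.1744 m, θ = 69.2°: √(L² − r² sin²θ) = 0.16875 m.
v = −0.0471·259.6·0.93483·[1 + 0.0471·0.35511/0.16875] = -12.563 m/s.
|v| = 12.563 m/s = 12563 mm/s.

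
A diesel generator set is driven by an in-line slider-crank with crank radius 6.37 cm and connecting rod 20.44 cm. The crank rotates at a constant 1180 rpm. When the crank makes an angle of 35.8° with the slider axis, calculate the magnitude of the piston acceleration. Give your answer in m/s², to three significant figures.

ω = 2π·1180/60 = 123.6 rad/s
x(θ) = r cosθ + √(L² − r² sin²θ); with ω constant, a = ω²·d²x/dθ².
d²x/dθ² = −r cosθ − r²(cos2θ)/√u − r⁴ sin²2θ/(4u^{3/2}),  u = L² − r² sin²θ = 0.0403909 m².
Substituting r = 0.0637 m, L = 0.2044 m, θ = 35.8°: d²x/dθ² = -0.058494 m.
a = ω²·d²x/dθ² = (123.6)²·(-0.058494) = -893.17 m/s²;  |a| = 893.17 m/s².

893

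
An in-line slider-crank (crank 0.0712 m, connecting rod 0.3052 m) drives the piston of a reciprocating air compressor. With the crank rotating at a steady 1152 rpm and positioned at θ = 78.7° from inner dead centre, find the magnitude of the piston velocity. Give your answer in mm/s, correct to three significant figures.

ω = 2π·1152/60 = 120.6 rad/s
For an in-line slider-crank, x = r cosθ + √(L² − r² sin²θ), so v = −rω sinθ·[1 + r cosθ/√(L² − r² sin²θ)].
With r = 0.0712 m, L = 0.3052 m, θ = 78.7°: √(L² − r² sin²θ) = 0.29711 m.
v = −0.0712·120.6·0.98061·[1 + 0.0712·0.19595/0.29711] = -8.8184 m/s.
|v| = 8.8184 m/s = 8818.4 mm/s.

8820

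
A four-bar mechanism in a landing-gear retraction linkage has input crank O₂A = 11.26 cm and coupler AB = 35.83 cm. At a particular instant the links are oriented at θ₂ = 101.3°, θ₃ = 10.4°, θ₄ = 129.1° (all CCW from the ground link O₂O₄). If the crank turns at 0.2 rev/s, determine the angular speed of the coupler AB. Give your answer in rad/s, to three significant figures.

0.210

ω₂ = 1.257 rad/s (from 0.2 rev/s).
Differentiating the loop-closure r₂e^{iθ₂}+r₃e^{iθ₃}=r₁+r₄e^{iθ₄} gives r₂ω₂e^{iθ₂}+r₃ω₃e^{iθ₃}=r₄ω₄e^{iθ₄}.
Eliminating the other unknown: ω₃ = r₂ω₂ sin(θ₄−θ₂) / [r₃ sin(θ₃−θ₄)].
Numerator sine = +0.46639; denominator sine = -0.87715.
Result = 0.1126·1.257·(+0.46639) / (0.3583·(-0.87715)) = -0.20998 rad/s; magnitude 0.20998 rad/s.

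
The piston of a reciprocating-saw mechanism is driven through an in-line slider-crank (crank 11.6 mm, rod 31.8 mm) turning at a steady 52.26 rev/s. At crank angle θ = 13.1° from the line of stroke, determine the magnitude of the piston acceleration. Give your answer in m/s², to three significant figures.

1630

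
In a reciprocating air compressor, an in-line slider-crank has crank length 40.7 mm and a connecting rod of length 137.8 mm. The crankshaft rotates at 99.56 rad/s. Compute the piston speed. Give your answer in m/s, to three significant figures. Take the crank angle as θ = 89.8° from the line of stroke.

4.06

ω = 99.56 rad/s
For an in-line slider-crank, x = r cosθ + √(L² − r² sin²θ), so v = −rω sinθ·[1 + r cosθ/√(L² − r² sin²θ)].
With r = 0.0407 m, L = 0.1378 m, θ = 89.8°: √(L² − r² sin²θ) = 0.13165 m.
v = −0.0407·99.56·0.99999·[1 + 0.0407·0.00349/0.13165] = -4.0564 m/s.
|v| = 4.0564 m/s.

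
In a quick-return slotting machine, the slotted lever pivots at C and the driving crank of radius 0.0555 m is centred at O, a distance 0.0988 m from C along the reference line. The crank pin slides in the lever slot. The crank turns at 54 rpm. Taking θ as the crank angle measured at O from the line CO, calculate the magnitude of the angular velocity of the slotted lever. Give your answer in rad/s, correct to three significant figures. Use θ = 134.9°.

0.876

ω = 5.655 rad/s (from 54 rpm).
Crank pin A relative to C: A = (d + r cosθ, r sinθ); lever angle φ = atan2(r sinθ, d + r cosθ).
Differentiating tanφ: φ̇ = rω(d cosθ + r)/(d² + r² + 2dr cosθ).
d² + r² + 2dr cosθ = |CA|² = 0.00510054 m²;  d cosθ + r = -0.01424 m.
|ω_lever| = |0.0555·5.655·-0.01424| / 0.00510054 = 0.87622 rad/s.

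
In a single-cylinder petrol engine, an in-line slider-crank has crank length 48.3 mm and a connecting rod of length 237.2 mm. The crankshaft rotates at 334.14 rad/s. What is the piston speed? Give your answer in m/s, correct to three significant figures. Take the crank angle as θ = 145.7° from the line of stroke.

7.55

ω = 334.1 rad/s
For an in-line slider-crank, x = r cosθ + √(L² − r² sin²θ), so v = −rω sinθ·[1 + r cosθ/√(L² − r² sin²θ)].
With r = 0.0483 m, L = 0.2372 m, θ = 145.7°: √(L² − r² sin²θ) = 0.23563 m.
v = −0.0483·334.1·0.56353·[1 + 0.0483·-0.82610/0.23563] = -7.5547 m/s.
|v| = 7.5547 m/s.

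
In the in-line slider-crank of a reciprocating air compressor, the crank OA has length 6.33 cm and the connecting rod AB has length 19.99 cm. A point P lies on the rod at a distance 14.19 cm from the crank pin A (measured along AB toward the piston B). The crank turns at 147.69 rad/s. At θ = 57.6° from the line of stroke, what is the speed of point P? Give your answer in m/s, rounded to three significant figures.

9.00

ω = 147.7 rad/s.  Crank-pin speed |V_A| = rω = 9.3488 m/s, perpendicular to OA.
Rod angle: sinφ = −(r/L) sinθ ⇒ φ = -15.507°; ω_rod = −rω cosθ/√(L²−r²sin²θ) = -26.006 rad/s.
V_P = V_A + ω_rod × AP, with AP = 0.1419 m along the rod.
Components: V_Px = −rω sinθ − a·ω_rod·sinφ = -8.8801 m/s;  V_Py = rω cosθ + a·ω_rod·cosφ = +1.4534 m/s.
|V_P| = √(V_Px² + V_Py²) = 8.9982 m/s.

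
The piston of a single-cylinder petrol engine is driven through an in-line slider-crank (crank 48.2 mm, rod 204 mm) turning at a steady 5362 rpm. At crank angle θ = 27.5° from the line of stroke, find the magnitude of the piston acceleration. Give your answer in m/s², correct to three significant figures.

15600

ω = 2π·5362/60 = 561.5 rad/s
x(θ) = r cosθ + √(L² − r² sin²θ); with ω constant, a = ω²·d²x/dθ².
d²x/dθ² = −r cosθ − r²(cos2θ)/√u − r⁴ sin²2θ/(4u^{3/2}),  u = L² − r² sin²θ = 0.0411207 m².
Substituting r = 0.0482 m, L = 0.204 m, θ = 27.5°: d²x/dθ² = -0.049434 m.
a = ω²·d²x/dθ² = (561.5)²·(-0.049434) = -15586 m/s²;  |a| = 15586 m/s².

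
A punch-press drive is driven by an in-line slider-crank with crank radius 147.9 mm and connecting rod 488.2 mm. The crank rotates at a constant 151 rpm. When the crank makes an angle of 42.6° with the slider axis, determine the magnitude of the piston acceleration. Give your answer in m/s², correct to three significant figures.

ω = 2π·151/60 = 15.81 rad/s
x(θ) = r cosθ + √(L² − r² sin²θ); with ω constant, a = ω²·d²x/dθ².
d²x/dθ² = −r cosθ − r²(cos2θ)/√u − r⁴ sin²2θ/(4u^{3/2}),  u = L² − r² sin²θ = 0.228317 m².
Substituting r = 0.1479 m, L = 0.4882 m, θ = 42.6°: d²x/dθ² = -0.11379 m.
a = ω²·d²x/dθ² = (15.81)²·(-0.11379) = -28.452 m/s²;  |a| = 28.452 m/s².

28.5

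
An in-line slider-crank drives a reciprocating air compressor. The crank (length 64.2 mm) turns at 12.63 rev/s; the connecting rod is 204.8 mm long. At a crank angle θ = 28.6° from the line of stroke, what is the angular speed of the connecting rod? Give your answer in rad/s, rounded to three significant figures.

ω = 79.36 rad/s (converted from 12.63 rev/s).
The rod makes angle φ with the slider axis where L sinφ = r sinθ; differentiating, L cosφ·φ̇ = r ω cosθ.
L cosφ = √(L² − r² sin²θ) = 0.20248 m.
|ω_rod| = r ω |cosθ| / √(L² − r² sin²θ) = 0.0642·79.36·0.87798/0.20248 = 22.091 rad/s.

22.1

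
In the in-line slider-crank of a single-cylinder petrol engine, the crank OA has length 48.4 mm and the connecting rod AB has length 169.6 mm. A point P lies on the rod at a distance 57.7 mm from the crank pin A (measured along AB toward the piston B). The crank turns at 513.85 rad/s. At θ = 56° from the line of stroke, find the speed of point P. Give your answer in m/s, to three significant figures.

ω = 513.9 rad/s.  Crank-pin speed |V_A| = rω = 24.87 m/s, perpendicular to OA.
Rod angle: sinφ = −(r/L) sinθ ⇒ φ = -13.685°; ω_rod = −rω cosθ/√(L²−r²sin²θ) = -84.397 rad/s.
V_P = V_A + ω_rod × AP, with AP = 0.0577 m along the rod.
Components: V_Px = −rω sinθ − a·ω_rod·sinφ = -21.771 m/s;  V_Py = rω cosθ + a·ω_rod·cosφ = +9.1759 m/s.
|V_P| = √(V_Px² + V_Py²) = 23.625 m/s.

23.6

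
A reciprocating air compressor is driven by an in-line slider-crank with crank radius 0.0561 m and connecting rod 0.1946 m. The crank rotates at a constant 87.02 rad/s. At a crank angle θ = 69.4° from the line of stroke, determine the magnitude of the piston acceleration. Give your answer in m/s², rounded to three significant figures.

55.0

ω = 87.02 rad/s
x(θ) = r cosθ + √(L² − r² sin²θ); with ω constant, a = ω²·d²x/dθ².
d²x/dθ² = −r cosθ − r²(cos2θ)/√u − r⁴ sin²2θ/(4u^{3/2}),  u = L² − r² sin²θ = 0.0351116 m².
Substituting r = 0.0561 m, L = 0.1946 m, θ = 69.4°: d²x/dθ² = -0.0072642 m.
a = ω²·d²x/dθ² = (87.02)²·(-0.0072642) = -55.008 m/s²;  |a| = 55.008 m/s².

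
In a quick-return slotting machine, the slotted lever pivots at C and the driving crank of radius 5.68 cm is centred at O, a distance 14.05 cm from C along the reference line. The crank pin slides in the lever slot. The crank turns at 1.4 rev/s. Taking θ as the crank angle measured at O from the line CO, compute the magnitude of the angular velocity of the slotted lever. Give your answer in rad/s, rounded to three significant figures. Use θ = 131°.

1.41

ω = 8.796 rad/s (from 1.4 rev/s).
Crank pin A relative to C: A = (d + r cosθ, r sinθ); lever angle φ = atan2(r sinθ, d + r cosθ).
Differentiating tanφ: φ̇ = rω(d cosθ + r)/(d² + r² + 2dr cosθ).
d² + r² + 2dr cosθ = |CA|² = 0.0124953 m²;  d cosθ + r = -0.035376 m.
|ω_lever| = |0.0568·8.796·-0.035376| / 0.0124953 = 1.4146 rad/s.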